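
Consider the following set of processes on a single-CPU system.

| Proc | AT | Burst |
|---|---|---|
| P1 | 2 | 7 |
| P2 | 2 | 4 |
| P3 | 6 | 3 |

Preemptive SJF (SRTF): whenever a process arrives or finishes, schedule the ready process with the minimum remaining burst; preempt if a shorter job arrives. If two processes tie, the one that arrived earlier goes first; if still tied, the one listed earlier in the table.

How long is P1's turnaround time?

Gantt: | idle 0-2 | P2 2-6 | P3 6-9 | P1 9-16 |
Completion: P1=16  P2=6  P3=9
Turnaround (C−A): P1=14  P2=4  P3=3
Turnaround(P1) = completion − arrival = 16 − 2 = 14

14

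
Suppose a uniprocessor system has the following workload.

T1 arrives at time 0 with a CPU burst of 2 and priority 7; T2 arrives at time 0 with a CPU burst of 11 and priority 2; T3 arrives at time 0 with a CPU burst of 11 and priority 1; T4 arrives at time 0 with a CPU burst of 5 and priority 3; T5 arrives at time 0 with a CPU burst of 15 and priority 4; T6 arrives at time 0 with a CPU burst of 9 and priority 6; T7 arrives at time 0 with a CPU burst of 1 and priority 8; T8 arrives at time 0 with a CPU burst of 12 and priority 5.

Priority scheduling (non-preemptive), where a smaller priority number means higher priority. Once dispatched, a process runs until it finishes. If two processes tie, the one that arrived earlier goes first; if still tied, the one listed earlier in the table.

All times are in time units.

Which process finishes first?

T3

Gantt: | T3 0-11 | T2 11-22 | T4 22-27 | T5 27-42 | T8 42-54 | T6 54-63 | T1 63-65 | T7 65-66 |
Completion: T1=65  T2=22  T3=11  T4=27  T5=42  T6=63  T7=66  T8=54
Finish order: T3 → T2 → T4 → T5 → T8 → T6 → T1 → T7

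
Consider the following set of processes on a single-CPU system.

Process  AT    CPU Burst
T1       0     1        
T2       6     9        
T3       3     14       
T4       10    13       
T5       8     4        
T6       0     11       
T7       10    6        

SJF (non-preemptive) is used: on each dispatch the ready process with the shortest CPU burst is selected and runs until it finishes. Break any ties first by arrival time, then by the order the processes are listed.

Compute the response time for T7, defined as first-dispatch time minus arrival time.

Timeline: | T1 0-1 | T6 1-12 | T5 12-16 | T7 16-22 | T2 22-31 | T4 31-44 | T3 44-58 |
Completion: T1=1  T2=31  T3=58  T4=44  T5=16  T6=12  T7=22
Turnaround (C−A): T1=1  T2=25  T3=55  T4=34  T5=8  T6=12  T7=12
Response(T7) = first start − arrival = 16 − 10 = 6

6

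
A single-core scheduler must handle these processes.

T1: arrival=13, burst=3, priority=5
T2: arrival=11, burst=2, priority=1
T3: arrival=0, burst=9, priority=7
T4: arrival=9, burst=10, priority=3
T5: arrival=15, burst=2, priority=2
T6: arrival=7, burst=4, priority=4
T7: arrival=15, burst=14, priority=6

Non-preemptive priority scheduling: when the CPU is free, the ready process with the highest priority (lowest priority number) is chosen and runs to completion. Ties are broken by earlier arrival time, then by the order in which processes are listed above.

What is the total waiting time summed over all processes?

59

Timeline: | T3 0-9 | T4 9-19 | T2 19-21 | T5 21-23 | T6 23-27 | T1 27-30 | T7 30-44 |
Completion: T1=30  T2=21  T3=9  T4=19  T5=23  T6=27  T7=44
Turnaround (C−A): T1=17  T2=10  T3=9  T4=10  T5=8  T6=20  T7=29
Waiting = turnaround − burst: T1=14, T2=8, T3=0, T4=0, T5=6, T6=16, T7=15
Total waiting = 14 + 8 + 0 + 0 + 6 + 16 + 15 = 59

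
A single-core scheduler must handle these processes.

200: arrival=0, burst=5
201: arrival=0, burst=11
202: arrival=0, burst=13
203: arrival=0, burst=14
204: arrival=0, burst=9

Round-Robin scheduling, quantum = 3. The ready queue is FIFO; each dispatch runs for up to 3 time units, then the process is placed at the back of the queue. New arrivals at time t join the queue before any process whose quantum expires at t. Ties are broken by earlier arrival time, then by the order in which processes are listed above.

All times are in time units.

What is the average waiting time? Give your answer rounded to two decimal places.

Gantt: | 200 0-3 | 201 3-6 | 202 6-9 | 203 9-12 | 204 12-15 | 200 15-17 | 201 17-20 | 202 20-23 | 203 23-26 | 204 26-29 | 201 29-32 | 202 32-35 | 203 35-38 | 204 38-41 | 201 41-43 | 202 43-46 | 203 46-49 | 202 49-50 | 203 50-52 |
Completion: 200=17  201=43  202=50  203=52  204=41
Turnaround (C−A): 200=17  201=43  202=50  203=52  204=41
Waiting times: 200=12, 201=32, 202=37, 203=38, 204=32
Average waiting = (12+32+37+38+32) / 5 = 151/5 = 30.20

30.20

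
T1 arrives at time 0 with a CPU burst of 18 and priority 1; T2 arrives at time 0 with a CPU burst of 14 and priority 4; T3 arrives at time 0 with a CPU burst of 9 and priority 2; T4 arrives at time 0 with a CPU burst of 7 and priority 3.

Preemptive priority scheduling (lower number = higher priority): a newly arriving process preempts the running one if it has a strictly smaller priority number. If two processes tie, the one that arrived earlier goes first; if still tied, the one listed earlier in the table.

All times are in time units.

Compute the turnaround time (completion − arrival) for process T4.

34

Timeline: | T1 0-18 | T3 18-27 | T4 27-34 | T2 34-48 |
Completion: T1=18  T2=48  T3=27  T4=34
Turnaround(T4) = completion − arrival = 34 − 0 = 34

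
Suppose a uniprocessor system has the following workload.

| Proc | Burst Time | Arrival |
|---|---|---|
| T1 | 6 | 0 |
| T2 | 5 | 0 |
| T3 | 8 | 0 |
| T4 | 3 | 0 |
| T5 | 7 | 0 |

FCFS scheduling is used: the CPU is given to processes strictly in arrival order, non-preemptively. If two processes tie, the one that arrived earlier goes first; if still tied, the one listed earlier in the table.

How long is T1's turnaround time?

6

Gantt: | T1 0-6 | T2 6-11 | T3 11-19 | T4 19-22 | T5 22-29 |
Completion: T1=6  T2=11  T3=19  T4=22  T5=29
Turnaround (C−A): T1=6  T2=11  T3=19  T4=22  T5=29
Turnaround(T1) = completion − arrival = 6 − 0 = 6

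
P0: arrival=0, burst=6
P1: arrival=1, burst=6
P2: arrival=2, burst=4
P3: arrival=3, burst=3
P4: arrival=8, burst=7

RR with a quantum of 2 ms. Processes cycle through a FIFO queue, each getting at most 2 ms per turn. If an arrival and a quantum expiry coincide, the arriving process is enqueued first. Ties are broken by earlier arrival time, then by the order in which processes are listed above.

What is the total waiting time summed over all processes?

Timeline: | P0 0-2 | P1 2-4 | P2 4-6 | P0 6-8 | P3 8-10 | P1 10-12 | P2 12-14 | P4 14-16 | P0 16-18 | P3 18-19 | P1 19-21 | P4 21-26 |
Completion: P0=18  P1=21  P2=14  P3=19  P4=26
Waiting = turnaround − burst: P0=12, P1=14, P2=8, P3=13, P4=11
Total waiting = 12 + 14 + 8 + 13 + 11 = 58

58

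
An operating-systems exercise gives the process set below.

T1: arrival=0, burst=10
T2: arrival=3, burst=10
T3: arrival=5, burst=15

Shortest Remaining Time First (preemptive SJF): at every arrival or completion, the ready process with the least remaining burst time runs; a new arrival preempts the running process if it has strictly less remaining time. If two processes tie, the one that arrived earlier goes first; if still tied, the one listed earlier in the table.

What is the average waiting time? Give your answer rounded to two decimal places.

Timeline: | T1 0-10 | T2 10-20 | T3 20-35 |
Completion: T1=10  T2=20  T3=35
Waiting times: T1=0, T2=7, T3=15
Average waiting = (0+7+15) / 3 = 22/3 = 7.33

7.33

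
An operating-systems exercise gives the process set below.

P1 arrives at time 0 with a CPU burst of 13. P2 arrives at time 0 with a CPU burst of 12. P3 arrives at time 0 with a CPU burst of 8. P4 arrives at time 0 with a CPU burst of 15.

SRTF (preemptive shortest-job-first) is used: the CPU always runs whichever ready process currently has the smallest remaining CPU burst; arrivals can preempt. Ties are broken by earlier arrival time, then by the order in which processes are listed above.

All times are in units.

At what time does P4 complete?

Timeline: | P3 0-8 | P2 8-20 | P1 20-33 | P4 33-48 |
Completion: P1=33  P2=20  P3=8  P4=48
Turnaround (C−A): P1=33  P2=20  P3=8  P4=48

48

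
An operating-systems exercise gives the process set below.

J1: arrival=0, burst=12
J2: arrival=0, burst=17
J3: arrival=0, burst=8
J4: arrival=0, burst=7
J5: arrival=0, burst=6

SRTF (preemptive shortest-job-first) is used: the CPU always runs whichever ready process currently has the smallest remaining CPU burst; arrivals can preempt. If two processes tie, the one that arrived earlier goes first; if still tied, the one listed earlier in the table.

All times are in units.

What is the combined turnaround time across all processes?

123

Timeline: | J5 0-6 | J4 6-13 | J3 13-21 | J1 21-33 | J2 33-50 |
Completion: J1=33  J2=50  J3=21  J4=13  J5=6
Turnaround (C−A): J1=33  J2=50  J3=21  J4=13  J5=6
Turnaround = completion − arrival: J1=33, J2=50, J3=21, J4=13, J5=6
Total turnaround = 33 + 50 + 21 + 13 + 6 = 123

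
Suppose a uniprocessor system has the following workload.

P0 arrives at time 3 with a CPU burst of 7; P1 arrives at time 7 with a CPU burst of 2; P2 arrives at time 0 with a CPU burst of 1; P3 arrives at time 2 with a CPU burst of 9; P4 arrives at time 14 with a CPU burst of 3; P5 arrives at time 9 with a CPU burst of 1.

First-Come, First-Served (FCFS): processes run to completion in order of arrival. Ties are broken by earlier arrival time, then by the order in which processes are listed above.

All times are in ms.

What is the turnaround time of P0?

Gantt: | P2 0-1 | idle 1-2 | P3 2-11 | P0 11-18 | P1 18-20 | P5 20-21 | P4 21-24 |
Completion: P0=18  P1=20  P2=1  P3=11  P4=24  P5=21
Turnaround(P0) = completion − arrival = 18 − 3 = 15

15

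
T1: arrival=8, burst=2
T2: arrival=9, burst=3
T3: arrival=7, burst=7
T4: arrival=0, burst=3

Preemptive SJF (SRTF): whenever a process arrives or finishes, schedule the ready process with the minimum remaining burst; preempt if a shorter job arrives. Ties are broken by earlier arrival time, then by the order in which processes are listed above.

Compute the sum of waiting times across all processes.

6

Timeline: | T4 0-3 | idle 3-7 | T3 7-8 | T1 8-10 | T2 10-13 | T3 13-19 |
Completion: T1=10  T2=13  T3=19  T4=3
Turnaround (C−A): T1=2  T2=4  T3=12  T4=3
Waiting = turnaround − burst: T1=0, T2=1, T3=5, T4=0
Total waiting = 0 + 1 + 5 + 0 = 6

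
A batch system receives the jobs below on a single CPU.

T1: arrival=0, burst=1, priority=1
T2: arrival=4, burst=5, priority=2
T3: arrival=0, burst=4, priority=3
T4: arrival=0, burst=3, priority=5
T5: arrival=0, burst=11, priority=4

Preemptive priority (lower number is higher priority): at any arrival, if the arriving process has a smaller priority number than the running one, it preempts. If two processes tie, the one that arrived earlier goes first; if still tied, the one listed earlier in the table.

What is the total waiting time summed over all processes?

37

Gantt: | T1 0-1 | T3 1-4 | T2 4-9 | T3 9-10 | T5 10-21 | T4 21-24 |
Completion: T1=1  T2=9  T3=10  T4=24  T5=21
Waiting = turnaround − burst: T1=0, T2=0, T3=6, T4=21, T5=10
Total waiting = 0 + 0 + 6 + 21 + 10 = 37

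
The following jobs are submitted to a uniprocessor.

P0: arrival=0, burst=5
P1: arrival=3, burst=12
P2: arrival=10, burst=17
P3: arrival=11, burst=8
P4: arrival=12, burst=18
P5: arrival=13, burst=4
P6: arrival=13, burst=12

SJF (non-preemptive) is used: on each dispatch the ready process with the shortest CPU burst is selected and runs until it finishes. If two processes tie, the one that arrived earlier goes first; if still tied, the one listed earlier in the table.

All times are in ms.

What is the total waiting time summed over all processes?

Gantt: | P0 0-5 | P1 5-17 | P5 17-21 | P3 21-29 | P6 29-41 | P2 41-58 | P4 58-76 |
Completion: P0=5  P1=17  P2=58  P3=29  P4=76  P5=21  P6=41
Turnaround (C−A): P0=5  P1=14  P2=48  P3=18  P4=64  P5=8  P6=28
Waiting = turnaround − burst: P0=0, P1=2, P2=31, P3=10, P4=46, P5=4, P6=16
Total waiting = 0 + 2 + 31 + 10 + 46 + 4 + 16 = 109

109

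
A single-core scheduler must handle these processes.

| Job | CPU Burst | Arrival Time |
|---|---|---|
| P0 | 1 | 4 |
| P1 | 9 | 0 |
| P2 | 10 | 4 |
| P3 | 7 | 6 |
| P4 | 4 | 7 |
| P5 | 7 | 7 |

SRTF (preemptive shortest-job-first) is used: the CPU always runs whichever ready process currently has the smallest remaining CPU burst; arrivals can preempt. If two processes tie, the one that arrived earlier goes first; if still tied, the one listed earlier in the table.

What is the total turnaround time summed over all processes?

88

Schedule: | P1 0-4 | P0 4-5 | P1 5-10 | P4 10-14 | P3 14-21 | P5 21-28 | P2 28-38 |
Completion: P0=5  P1=10  P2=38  P3=21  P4=14  P5=28
Turnaround (C−A): P0=1  P1=10  P2=34  P3=15  P4=7  P5=21
Turnaround = completion − arrival: P0=1, P1=10, P2=34, P3=15, P4=7, P5=21
Total turnaround = 1 + 10 + 34 + 15 + 7 + 21 = 88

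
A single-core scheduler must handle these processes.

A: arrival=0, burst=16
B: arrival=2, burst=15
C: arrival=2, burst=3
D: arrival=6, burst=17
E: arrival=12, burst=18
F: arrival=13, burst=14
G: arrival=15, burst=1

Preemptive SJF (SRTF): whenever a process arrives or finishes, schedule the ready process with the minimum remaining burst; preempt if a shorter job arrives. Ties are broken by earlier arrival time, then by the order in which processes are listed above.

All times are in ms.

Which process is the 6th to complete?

D

Schedule: | A 0-2 | C 2-5 | A 5-15 | G 15-16 | A 16-20 | F 20-34 | B 34-49 | D 49-66 | E 66-84 |
Completion: A=20  B=49  C=5  D=66  E=84  F=34  G=16
Finish order: C → G → A → F → B → D → E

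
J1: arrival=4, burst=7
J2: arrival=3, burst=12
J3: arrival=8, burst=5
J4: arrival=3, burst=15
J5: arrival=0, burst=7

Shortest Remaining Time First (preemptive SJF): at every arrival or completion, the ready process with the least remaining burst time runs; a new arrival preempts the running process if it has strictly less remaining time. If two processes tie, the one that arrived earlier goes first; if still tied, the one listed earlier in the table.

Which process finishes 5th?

Schedule: | J5 0-7 | J1 7-8 | J3 8-13 | J1 13-19 | J2 19-31 | J4 31-46 |
Completion: J1=19  J2=31  J3=13  J4=46  J5=7
Turnaround (C−A): J1=15  J2=28  J3=5  J4=43  J5=7
Finish order: J5 → J3 → J1 → J2 → J4

J4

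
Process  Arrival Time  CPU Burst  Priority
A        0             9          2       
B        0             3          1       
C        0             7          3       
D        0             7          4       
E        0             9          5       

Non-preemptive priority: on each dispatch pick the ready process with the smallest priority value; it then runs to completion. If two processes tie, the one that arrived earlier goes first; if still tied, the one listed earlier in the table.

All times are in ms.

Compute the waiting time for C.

12

Gantt: | B 0-3 | A 3-12 | C 12-19 | D 19-26 | E 26-35 |
Completion: A=12  B=3  C=19  D=26  E=35
Waiting(C) = turnaround − burst = 19 − 7 = 12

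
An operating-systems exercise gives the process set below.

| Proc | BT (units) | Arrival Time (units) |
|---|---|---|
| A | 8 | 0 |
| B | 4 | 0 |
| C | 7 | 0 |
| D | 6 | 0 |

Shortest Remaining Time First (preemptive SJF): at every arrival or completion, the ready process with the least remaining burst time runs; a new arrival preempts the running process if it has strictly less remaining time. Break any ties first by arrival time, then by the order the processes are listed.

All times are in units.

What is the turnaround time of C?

Timeline: | B 0-4 | D 4-10 | C 10-17 | A 17-25 |
Completion: A=25  B=4  C=17  D=10
Turnaround (C−A): A=25  B=4  C=17  D=10
Turnaround(C) = completion − arrival = 17 − 0 = 17

17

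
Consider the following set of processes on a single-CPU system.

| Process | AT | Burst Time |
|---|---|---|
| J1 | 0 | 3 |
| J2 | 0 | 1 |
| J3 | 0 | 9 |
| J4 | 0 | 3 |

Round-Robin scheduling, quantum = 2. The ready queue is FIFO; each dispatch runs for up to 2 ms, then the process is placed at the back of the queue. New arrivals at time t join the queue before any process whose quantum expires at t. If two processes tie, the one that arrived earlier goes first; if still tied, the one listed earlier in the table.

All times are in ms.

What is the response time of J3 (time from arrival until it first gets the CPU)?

3

Timeline: | J1 0-2 | J2 2-3 | J3 3-5 | J4 5-7 | J1 7-8 | J3 8-10 | J4 10-11 | J3 11-16 |
Completion: J1=8  J2=3  J3=16  J4=11
Response(J3) = first start − arrival = 3 − 0 = 3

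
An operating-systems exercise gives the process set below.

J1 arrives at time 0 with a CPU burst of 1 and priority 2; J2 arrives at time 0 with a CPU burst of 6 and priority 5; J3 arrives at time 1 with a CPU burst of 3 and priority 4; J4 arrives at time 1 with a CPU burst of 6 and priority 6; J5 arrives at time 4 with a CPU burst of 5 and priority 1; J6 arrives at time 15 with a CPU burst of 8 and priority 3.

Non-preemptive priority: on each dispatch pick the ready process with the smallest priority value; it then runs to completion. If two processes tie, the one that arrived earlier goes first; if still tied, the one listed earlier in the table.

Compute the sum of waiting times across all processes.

31

Gantt: | J1 0-1 | J3 1-4 | J5 4-9 | J2 9-15 | J6 15-23 | J4 23-29 |
Completion: J1=1  J2=15  J3=4  J4=29  J5=9  J6=23
Turnaround (C−A): J1=1  J2=15  J3=3  J4=28  J5=5  J6=8
Waiting = turnaround − burst: J1=0, J2=9, J3=0, J4=22, J5=0, J6=0
Total waiting = 0 + 9 + 0 + 22 + 0 + 0 = 31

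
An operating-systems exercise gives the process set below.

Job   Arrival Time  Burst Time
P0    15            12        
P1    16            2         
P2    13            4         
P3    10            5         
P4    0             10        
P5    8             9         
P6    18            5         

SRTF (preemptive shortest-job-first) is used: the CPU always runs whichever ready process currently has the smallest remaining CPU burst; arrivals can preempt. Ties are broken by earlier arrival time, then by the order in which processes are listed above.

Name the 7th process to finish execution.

Timeline: | P4 0-10 | P3 10-15 | P2 15-16 | P1 16-18 | P2 18-21 | P6 21-26 | P5 26-35 | P0 35-47 |
Completion: P0=47  P1=18  P2=21  P3=15  P4=10  P5=35  P6=26
Turnaround (C−A): P0=32  P1=2  P2=8  P3=5  P4=10  P5=27  P6=8
Finish order: P4 → P3 → P1 → P2 → P6 → P5 → P0

P0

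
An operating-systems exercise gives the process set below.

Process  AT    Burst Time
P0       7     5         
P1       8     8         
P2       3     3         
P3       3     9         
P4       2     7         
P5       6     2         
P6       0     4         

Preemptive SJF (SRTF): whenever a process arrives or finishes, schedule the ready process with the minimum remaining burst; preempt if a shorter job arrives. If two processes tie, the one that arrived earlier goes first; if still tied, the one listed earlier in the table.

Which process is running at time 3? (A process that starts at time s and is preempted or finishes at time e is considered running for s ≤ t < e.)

P6

Timeline: | P6 0-4 | P2 4-7 | P5 7-9 | P0 9-14 | P4 14-21 | P1 21-29 | P3 29-38 |
Completion: P0=14  P1=29  P2=7  P3=38  P4=21  P5=9  P6=4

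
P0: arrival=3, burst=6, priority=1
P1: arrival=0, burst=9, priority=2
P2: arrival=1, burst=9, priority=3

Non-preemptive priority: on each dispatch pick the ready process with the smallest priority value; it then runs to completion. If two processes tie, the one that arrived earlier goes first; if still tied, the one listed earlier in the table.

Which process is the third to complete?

Timeline: | P1 0-9 | P0 9-15 | P2 15-24 |
Completion: P0=15  P1=9  P2=24
Finish order: P1 → P0 → P2

P2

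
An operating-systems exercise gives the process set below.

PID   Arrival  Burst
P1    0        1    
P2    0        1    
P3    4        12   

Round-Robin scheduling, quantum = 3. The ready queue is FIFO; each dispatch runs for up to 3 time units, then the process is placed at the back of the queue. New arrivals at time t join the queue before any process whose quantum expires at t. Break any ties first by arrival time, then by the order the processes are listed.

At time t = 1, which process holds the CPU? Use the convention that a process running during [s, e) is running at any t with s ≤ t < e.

P2

Schedule: | P1 0-1 | P2 1-2 | idle 2-4 | P3 4-16 |
Completion: P1=1  P2=2  P3=16
Turnaround (C−A): P1=1  P2=2  P3=12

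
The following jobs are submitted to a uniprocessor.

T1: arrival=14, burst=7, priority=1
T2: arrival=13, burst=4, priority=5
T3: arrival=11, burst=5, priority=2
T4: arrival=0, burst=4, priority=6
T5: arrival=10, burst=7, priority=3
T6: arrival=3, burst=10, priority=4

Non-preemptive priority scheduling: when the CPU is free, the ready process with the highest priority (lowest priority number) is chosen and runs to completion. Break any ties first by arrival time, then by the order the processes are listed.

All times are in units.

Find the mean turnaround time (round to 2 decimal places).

Timeline: | T4 0-4 | T6 4-14 | T1 14-21 | T3 21-26 | T5 26-33 | T2 33-37 |
Completion: T1=21  T2=37  T3=26  T4=4  T5=33  T6=14
Turnaround times: T1=7, T2=24, T3=15, T4=4, T5=23, T6=11
Average turnaround = (7+24+15+4+23+11) / 6 = 84/6 = 14.00

14.00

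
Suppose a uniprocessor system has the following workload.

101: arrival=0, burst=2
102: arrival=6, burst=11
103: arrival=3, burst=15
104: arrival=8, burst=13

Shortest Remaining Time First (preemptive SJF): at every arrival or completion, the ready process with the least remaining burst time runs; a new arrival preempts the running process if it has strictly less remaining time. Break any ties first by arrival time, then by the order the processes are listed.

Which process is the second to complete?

102

Schedule: | 101 0-2 | idle 2-3 | 103 3-6 | 102 6-17 | 103 17-29 | 104 29-42 |
Completion: 101=2  102=17  103=29  104=42
Turnaround (C−A): 101=2  102=11  103=26  104=34
Finish order: 101 → 102 → 103 → 104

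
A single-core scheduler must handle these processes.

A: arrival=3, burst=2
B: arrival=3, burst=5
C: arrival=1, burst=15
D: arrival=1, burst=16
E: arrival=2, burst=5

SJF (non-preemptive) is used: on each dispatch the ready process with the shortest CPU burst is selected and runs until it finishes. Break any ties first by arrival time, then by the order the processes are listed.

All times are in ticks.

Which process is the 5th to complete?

Gantt: | idle 0-1 | C 1-16 | A 16-18 | E 18-23 | B 23-28 | D 28-44 |
Completion: A=18  B=28  C=16  D=44  E=23
Finish order: C → A → E → B → D

D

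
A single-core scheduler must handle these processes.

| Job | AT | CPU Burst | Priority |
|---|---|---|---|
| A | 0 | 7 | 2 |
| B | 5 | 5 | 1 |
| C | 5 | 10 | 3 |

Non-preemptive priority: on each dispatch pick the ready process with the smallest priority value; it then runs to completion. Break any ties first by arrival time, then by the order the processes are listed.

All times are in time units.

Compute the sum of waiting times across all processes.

9

Timeline: | A 0-7 | B 7-12 | C 12-22 |
Completion: A=7  B=12  C=22
Turnaround (C−A): A=7  B=7  C=17
Waiting = turnaround − burst: A=0, B=2, C=7
Total waiting = 0 + 2 + 7 = 9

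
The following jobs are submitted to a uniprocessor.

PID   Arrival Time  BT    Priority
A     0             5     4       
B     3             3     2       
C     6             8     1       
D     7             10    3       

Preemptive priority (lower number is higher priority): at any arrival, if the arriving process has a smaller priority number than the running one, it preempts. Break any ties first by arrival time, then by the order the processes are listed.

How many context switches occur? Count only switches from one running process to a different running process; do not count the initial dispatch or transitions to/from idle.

Schedule: | A 0-3 | B 3-6 | C 6-14 | D 14-24 | A 24-26 |
Completion: A=26  B=6  C=14  D=24
Turnaround (C−A): A=26  B=3  C=8  D=17

4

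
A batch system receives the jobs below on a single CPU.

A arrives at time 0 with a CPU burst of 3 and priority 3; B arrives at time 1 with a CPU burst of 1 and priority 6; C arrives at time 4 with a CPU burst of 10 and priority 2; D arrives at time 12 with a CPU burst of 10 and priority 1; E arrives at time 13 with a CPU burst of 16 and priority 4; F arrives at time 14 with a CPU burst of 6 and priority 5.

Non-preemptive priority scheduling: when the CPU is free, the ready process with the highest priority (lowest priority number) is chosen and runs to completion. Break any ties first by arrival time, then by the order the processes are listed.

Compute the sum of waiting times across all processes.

41

Timeline: | A 0-3 | B 3-4 | C 4-14 | D 14-24 | E 24-40 | F 40-46 |
Completion: A=3  B=4  C=14  D=24  E=40  F=46
Turnaround (C−A): A=3  B=3  C=10  D=12  E=27  F=32
Waiting = turnaround − burst: A=0, B=2, C=0, D=2, E=11, F=26
Total waiting = 0 + 2 + 0 + 2 + 11 + 26 = 41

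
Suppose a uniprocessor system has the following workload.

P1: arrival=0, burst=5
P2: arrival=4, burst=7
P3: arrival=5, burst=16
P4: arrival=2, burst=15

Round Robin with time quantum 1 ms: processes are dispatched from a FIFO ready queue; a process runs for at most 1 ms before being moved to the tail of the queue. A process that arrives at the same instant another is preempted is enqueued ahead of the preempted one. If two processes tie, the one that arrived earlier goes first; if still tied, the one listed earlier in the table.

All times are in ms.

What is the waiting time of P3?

22

Schedule: | P1 0-2 | P4 2-3 | P1 3-4 | P4 4-5 | P2 5-6 | P1 6-7 | P3 7-8 | P4 8-9 | P2 9-10 | P1 10-11 | P3 11-12 | P4 12-13 | P2 13-14 | P3 14-15 | P4 15-16 | P2 16-17 | P3 17-18 | P4 18-19 | P2 19-20 | P3 20-21 | P4 21-22 | P2 22-23 | P3 23-24 | P4 24-25 | P2 25-26 | P3 26-27 | P4 27-28 | P3 28-29 | P4 29-30 | P3 30-31 | P4 31-32 | P3 32-33 | P4 33-34 | P3 34-35 | P4 35-36 | P3 36-37 | P4 37-38 | P3 38-39 | P4 39-40 | P3 40-43 |
Completion: P1=11  P2=26  P3=43  P4=40
Turnaround (C−A): P1=11  P2=22  P3=38  P4=38
Waiting(P3) = turnaround − burst = 38 − 16 = 22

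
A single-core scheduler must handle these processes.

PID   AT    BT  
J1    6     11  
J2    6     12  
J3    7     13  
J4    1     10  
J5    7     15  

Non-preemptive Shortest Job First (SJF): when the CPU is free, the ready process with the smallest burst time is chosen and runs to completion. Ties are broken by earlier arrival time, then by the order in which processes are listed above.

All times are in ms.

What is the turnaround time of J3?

40

Timeline: | idle 0-1 | J4 1-11 | J1 11-22 | J2 22-34 | J3 34-47 | J5 47-62 |
Completion: J1=22  J2=34  J3=47  J4=11  J5=62
Turnaround(J3) = completion − arrival = 47 − 7 = 40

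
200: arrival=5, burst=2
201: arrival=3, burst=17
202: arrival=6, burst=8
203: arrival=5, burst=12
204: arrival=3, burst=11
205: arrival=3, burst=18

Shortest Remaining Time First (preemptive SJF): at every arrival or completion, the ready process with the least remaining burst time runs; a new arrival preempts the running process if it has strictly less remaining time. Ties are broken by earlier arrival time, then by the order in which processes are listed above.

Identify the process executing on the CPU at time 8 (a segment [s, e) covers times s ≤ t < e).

202

Gantt: | idle 0-3 | 204 3-5 | 200 5-7 | 202 7-15 | 204 15-24 | 203 24-36 | 201 36-53 | 205 53-71 |
Completion: 200=7  201=53  202=15  203=36  204=24  205=71
Turnaround (C−A): 200=2  201=50  202=9  203=31  204=21  205=68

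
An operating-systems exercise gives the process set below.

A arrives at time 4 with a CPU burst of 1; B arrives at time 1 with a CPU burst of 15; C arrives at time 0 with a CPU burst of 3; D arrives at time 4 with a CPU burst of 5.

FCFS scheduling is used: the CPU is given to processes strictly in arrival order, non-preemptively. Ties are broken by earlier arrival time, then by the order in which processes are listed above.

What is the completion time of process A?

Gantt: | C 0-3 | B 3-18 | A 18-19 | D 19-24 |
Completion: A=19  B=18  C=3  D=24
Turnaround (C−A): A=15  B=17  C=3  D=20

19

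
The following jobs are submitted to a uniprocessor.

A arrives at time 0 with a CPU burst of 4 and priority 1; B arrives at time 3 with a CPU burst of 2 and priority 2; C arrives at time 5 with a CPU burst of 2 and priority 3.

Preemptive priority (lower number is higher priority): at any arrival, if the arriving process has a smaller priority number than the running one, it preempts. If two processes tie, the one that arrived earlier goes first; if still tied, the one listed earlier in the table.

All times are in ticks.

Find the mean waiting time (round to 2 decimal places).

Gantt: | A 0-4 | B 4-6 | C 6-8 |
Completion: A=4  B=6  C=8
Waiting times: A=0, B=1, C=1
Average waiting = (0+1+1) / 3 = 2/3 = 0.67

0.67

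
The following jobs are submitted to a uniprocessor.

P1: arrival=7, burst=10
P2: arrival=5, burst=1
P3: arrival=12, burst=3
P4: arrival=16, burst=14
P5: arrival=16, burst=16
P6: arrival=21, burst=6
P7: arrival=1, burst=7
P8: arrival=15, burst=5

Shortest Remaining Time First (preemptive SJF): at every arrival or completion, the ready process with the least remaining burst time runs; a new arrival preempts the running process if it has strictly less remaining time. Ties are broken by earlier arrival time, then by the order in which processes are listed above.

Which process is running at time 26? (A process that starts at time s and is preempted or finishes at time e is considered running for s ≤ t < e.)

Timeline: | idle 0-1 | P7 1-5 | P2 5-6 | P7 6-9 | P1 9-12 | P3 12-15 | P8 15-20 | P1 20-27 | P6 27-33 | P4 33-47 | P5 47-63 |
Completion: P1=27  P2=6  P3=15  P4=47  P5=63  P6=33  P7=9  P8=20
Turnaround (C−A): P1=20  P2=1  P3=3  P4=31  P5=47  P6=12  P7=8  P8=5

P1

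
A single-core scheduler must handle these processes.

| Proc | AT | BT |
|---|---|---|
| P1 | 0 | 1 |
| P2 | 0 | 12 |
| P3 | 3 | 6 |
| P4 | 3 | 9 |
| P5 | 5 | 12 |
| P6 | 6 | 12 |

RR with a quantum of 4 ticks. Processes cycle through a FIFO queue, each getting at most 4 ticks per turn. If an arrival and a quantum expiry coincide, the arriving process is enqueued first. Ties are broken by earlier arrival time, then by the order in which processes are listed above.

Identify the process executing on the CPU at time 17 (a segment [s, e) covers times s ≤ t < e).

P2

Schedule: | P1 0-1 | P2 1-5 | P3 5-9 | P4 9-13 | P5 13-17 | P2 17-21 | P6 21-25 | P3 25-27 | P4 27-31 | P5 31-35 | P2 35-39 | P6 39-43 | P4 43-44 | P5 44-48 | P6 48-52 |
Completion: P1=1  P2=39  P3=27  P4=44  P5=48  P6=52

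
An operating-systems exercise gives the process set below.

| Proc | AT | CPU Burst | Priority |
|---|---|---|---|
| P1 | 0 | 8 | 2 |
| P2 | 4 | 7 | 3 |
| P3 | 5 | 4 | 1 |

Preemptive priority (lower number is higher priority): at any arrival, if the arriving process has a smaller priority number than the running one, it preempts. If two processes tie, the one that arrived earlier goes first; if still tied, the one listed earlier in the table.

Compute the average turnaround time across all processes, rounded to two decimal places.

10.33

Timeline: | P1 0-5 | P3 5-9 | P1 9-12 | P2 12-19 |
Completion: P1=12  P2=19  P3=9
Turnaround times: P1=12, P2=15, P3=4
Average turnaround = (12+15+4) / 3 = 31/3 = 10.33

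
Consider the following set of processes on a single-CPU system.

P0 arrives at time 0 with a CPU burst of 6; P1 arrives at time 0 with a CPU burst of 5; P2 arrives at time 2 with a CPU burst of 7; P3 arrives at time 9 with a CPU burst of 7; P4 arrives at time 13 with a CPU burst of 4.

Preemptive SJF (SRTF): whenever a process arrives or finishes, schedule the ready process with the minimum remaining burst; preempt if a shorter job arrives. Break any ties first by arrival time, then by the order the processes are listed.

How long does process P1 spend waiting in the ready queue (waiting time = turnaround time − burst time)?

0

Schedule: | P1 0-5 | P0 5-11 | P2 11-13 | P4 13-17 | P2 17-22 | P3 22-29 |
Completion: P0=11  P1=5  P2=22  P3=29  P4=17
Waiting(P1) = turnaround − burst = 5 − 5 = 0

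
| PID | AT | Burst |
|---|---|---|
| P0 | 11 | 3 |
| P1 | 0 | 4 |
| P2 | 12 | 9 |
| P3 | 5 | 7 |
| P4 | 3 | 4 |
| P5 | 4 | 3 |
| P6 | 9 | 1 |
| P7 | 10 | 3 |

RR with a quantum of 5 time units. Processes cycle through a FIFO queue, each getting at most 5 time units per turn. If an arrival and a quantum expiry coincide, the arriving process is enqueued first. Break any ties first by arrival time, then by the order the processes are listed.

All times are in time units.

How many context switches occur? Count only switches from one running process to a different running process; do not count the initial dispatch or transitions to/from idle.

9

Schedule: | P1 0-4 | P4 4-8 | P5 8-11 | P3 11-16 | P6 16-17 | P7 17-20 | P0 20-23 | P2 23-28 | P3 28-30 | P2 30-34 |
Completion: P0=23  P1=4  P2=34  P3=30  P4=8  P5=11  P6=17  P7=20
Turnaround (C−A): P0=12  P1=4  P2=22  P3=25  P4=5  P5=7  P6=8  P7=10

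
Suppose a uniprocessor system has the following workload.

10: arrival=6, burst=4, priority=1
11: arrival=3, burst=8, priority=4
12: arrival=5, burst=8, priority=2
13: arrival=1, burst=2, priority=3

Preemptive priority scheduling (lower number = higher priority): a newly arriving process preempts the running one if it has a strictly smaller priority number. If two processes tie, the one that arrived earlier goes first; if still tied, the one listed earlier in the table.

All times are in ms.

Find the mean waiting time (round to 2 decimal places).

Gantt: | idle 0-1 | 13 1-3 | 11 3-5 | 12 5-6 | 10 6-10 | 12 10-17 | 11 17-23 |
Completion: 10=10  11=23  12=17  13=3
Turnaround (C−A): 10=4  11=20  12=12  13=2
Waiting times: 10=0, 11=12, 12=4, 13=0
Average waiting = (0+12+4+0) / 4 = 16/4 = 4.00

4.00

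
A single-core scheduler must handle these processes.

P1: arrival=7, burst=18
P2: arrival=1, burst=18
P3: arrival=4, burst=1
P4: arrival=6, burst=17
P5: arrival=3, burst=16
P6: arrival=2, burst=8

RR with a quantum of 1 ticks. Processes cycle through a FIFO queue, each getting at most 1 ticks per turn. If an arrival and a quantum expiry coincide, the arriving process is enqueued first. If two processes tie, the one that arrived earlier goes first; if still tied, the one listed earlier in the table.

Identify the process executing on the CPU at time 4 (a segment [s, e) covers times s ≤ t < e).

P5

Gantt: | idle 0-1 | P2 1-2 | P6 2-3 | P2 3-4 | P5 4-5 | P6 5-6 | P3 6-7 | P2 7-8 | P5 8-9 | P4 9-10 | P6 10-11 | P1 11-12 | P2 12-13 | P5 13-14 | P4 14-15 | P6 15-16 | P1 16-17 | P2 17-18 | P5 18-19 | P4 19-20 | P6 20-21 | P1 21-22 | P2 22-23 | P5 23-24 | P4 24-25 | P6 25-26 | P1 26-27 | P2 27-28 | P5 28-29 | P4 29-30 | P6 30-31 | P1 31-32 | P2 32-33 | P5 33-34 | P4 34-35 | P6 35-36 | P1 36-37 | P2 37-38 | P5 38-39 | P4 39-40 | P1 40-41 | P2 41-42 | P5 42-43 | P4 43-44 | P1 44-45 | P2 45-46 | P5 46-47 | P4 47-48 | P1 48-49 | P2 49-50 | P5 50-51 | P4 51-52 | P1 52-53 | P2 53-54 | P5 54-55 | P4 55-56 | P1 56-57 | P2 57-58 | P5 58-59 | P4 59-60 | P1 60-61 | P2 61-62 | P5 62-63 | P4 63-64 | P1 64-65 | P2 65-66 | P5 66-67 | P4 67-68 | P1 68-69 | P2 69-70 | P5 70-71 | P4 71-72 | P1 72-73 | P2 73-74 | P4 74-75 | P1 75-76 | P4 76-77 | P1 77-79 |
Completion: P1=79  P2=74  P3=7  P4=77  P5=71  P6=36
Turnaround (C−A): P1=72  P2=73  P3=3  P4=71  P5=68  P6=34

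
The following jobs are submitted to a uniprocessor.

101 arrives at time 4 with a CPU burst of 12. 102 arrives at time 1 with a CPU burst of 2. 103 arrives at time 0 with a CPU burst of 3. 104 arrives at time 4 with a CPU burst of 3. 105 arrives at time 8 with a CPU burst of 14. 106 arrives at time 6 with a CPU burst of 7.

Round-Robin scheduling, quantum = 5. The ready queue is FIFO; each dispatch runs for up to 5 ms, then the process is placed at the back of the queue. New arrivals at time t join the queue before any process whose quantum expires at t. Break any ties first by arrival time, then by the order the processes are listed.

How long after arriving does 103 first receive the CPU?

0

Gantt: | 103 0-3 | 102 3-5 | 101 5-10 | 104 10-13 | 106 13-18 | 105 18-23 | 101 23-28 | 106 28-30 | 105 30-35 | 101 35-37 | 105 37-41 |
Completion: 101=37  102=5  103=3  104=13  105=41  106=30
Turnaround (C−A): 101=33  102=4  103=3  104=9  105=33  106=24
Response(103) = first start − arrival = 0 − 0 = 0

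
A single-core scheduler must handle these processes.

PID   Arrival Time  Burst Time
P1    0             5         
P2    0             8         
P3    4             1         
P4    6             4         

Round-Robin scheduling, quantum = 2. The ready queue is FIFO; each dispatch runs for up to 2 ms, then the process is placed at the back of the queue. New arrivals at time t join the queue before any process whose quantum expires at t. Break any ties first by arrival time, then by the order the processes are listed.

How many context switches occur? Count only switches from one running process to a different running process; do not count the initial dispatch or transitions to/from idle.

Gantt: | P1 0-2 | P2 2-4 | P1 4-6 | P3 6-7 | P2 7-9 | P4 9-11 | P1 11-12 | P2 12-14 | P4 14-16 | P2 16-18 |
Completion: P1=12  P2=18  P3=7  P4=16

9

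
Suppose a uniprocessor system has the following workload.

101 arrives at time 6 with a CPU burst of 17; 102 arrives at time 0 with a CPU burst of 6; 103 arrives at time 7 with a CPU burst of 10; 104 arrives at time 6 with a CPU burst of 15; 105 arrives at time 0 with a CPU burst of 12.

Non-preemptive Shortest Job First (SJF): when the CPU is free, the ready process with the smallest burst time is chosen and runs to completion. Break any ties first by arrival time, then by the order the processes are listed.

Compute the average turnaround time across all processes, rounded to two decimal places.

27.20

Timeline: | 102 0-6 | 105 6-18 | 103 18-28 | 104 28-43 | 101 43-60 |
Completion: 101=60  102=6  103=28  104=43  105=18
Turnaround (C−A): 101=54  102=6  103=21  104=37  105=18
Turnaround times: 101=54, 102=6, 103=21, 104=37, 105=18
Average turnaround = (54+6+21+37+18) / 5 = 136/5 = 27.20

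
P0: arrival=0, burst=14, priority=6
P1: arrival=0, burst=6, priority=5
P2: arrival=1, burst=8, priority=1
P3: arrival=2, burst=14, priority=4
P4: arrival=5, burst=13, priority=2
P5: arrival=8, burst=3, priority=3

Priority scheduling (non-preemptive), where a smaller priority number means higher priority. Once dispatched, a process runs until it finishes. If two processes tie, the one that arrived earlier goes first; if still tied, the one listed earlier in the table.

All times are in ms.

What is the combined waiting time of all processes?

105

Timeline: | P1 0-6 | P2 6-14 | P4 14-27 | P5 27-30 | P3 30-44 | P0 44-58 |
Completion: P0=58  P1=6  P2=14  P3=44  P4=27  P5=30
Turnaround (C−A): P0=58  P1=6  P2=13  P3=42  P4=22  P5=22
Waiting = turnaround − burst: P0=44, P1=0, P2=5, P3=28, P4=9, P5=19
Total waiting = 44 + 0 + 5 + 28 + 9 + 19 = 105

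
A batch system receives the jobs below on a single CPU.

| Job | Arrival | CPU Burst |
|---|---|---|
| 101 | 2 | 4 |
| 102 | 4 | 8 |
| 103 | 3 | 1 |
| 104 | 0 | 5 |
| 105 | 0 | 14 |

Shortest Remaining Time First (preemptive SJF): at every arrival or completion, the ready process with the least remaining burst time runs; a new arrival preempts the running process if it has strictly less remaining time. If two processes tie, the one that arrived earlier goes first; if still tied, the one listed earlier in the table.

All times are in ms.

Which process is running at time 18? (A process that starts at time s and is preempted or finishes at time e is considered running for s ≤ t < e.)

Schedule: | 104 0-3 | 103 3-4 | 104 4-6 | 101 6-10 | 102 10-18 | 105 18-32 |
Completion: 101=10  102=18  103=4  104=6  105=32
Turnaround (C−A): 101=8  102=14  103=1  104=6  105=32

105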